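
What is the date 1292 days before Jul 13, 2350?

December 29, 2346

−365 (one year) → Jul 13, 2349 (927 left).
−365 (one year) → Jul 13, 2348 (562 left).
−366 (one year; includes Feb 29, 2348) → Jul 13, 2347 (196 left).
−13 → Jun 30, 2347 (end of Jun, 30 days; 183 left).
−30 → May 31, 2347 (end of May, 31 days; 153 left).
−31 → Apr 30, 2347 (end of Apr, 30 days; 122 left).
−30 → Mar 31, 2347 (end of Mar, 31 days; 92 left).
−31 → Feb 28, 2347 (end of Feb, 28 days; 61 left).
−28 → Jan 31, 2347 (end of Jan, 31 days; 33 left).
−31 → Dec 31, 2346 (end of Dec, 31 days; 2 left).
−2 → Dec 29, 2346.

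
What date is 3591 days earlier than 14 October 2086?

December 14, 2076

−365 (one year) → Oct 14, 2085 (3226 left).
−365 (one year) → Oct 14, 2084 (2861 left).
−366 (one year; includes Feb 29, 2084) → Oct 14, 2083 (2495 left).
−365 (one year) → Oct 14, 2082 (2130 left).
−365 (one year) → Oct 14, 2081 (1765 left).
−365 (one year) → Oct 14, 2080 (1400 left).
−366 (one year; includes Feb 29, 2080) → Oct 14, 2079 (1034 left).
−365 (one year) → Oct 14, 2078 (669 left).
−365 (one year) → Oct 14, 2077 (304 left).
−14 → Sep 30, 2077 (end of Sep, 30 days; 290 left).
−30 → Aug 31, 2077 (end of Aug, 31 days; 260 left).
−31 → Jul 31, 2077 (end of Jul, 31 days; 229 left).
−31 → Jun 30, 2077 (end of Jun, 30 days; 198 left).
−30 → May 31, 2077 (end of May, 31 days; 168 left).
−31 → Apr 30, 2077 (end of Apr, 30 days; 137 left).
−30 → Mar 31, 2077 (end of Mar, 31 days; 107 left).
−31 → Feb 28, 2077 (end of Feb, 28 days; 76 left).
−28 → Jan 31, 2077 (end of Jan, 31 days; 48 left).
−31 → Dec 31, 2076 (end of Dec, 31 days; 17 left).
−17 → Dec 14, 2076.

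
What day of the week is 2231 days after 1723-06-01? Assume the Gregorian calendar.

Sunday

First find the weekday of Jun 1, 1723. Doomsday rule: the anchor day for the 1700s is Sunday. For year 23: 23÷12 = 1 r 11, and 11÷4 = 2, so 1+11+2 = 14.
Sunday + 14 ≡ Sunday — that's 1723's doomsday.
In June the doomsday date is Jun 6.
Jun 1 is 5 days before Jun 6; 5 mod 7 = 5, so Sunday − 5 = Tuesday.
2231 mod 7 = 5, so 2231 days after a Tuesday is Tuesday + 5 = Sunday.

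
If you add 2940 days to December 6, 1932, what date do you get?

+365 (one year) → Dec 6, 1933 (2575 left).
+365 (one year) → Dec 6, 1934 (2210 left).
+365 (one year) → Dec 6, 1935 (1845 left).
+366 (one year; includes Feb 29, 1936) → Dec 6, 1936 (1479 left).
+365 (one year) → Dec 6, 1937 (1114 left).
+365 (one year) → Dec 6, 1938 (749 left).
+365 (one year) → Dec 6, 1939 (384 left).
Dec has 31 days: +26 → Jan 1, 1940 (358 left).
Jan has 31 days: +31 → Feb 1, 1940 (327 left).
Feb has 29 days: +29 → Mar 1, 1940 (298 left).
Mar has 31 days: +31 → Apr 1, 1940 (267 left).
Apr has 30 days: +30 → May 1, 1940 (237 left).
May has 31 days: +31 → Jun 1, 1940 (206 left).
Jun has 30 days: +30 → Jul 1, 1940 (176 left).
Jul has 31 days: +31 → Aug 1, 1940 (145 left).
Aug has 31 days: +31 → Sep 1, 1940 (114 left).
Sep has 30 days: +30 → Oct 1, 1940 (84 left).
Oct has 31 days: +31 → Nov 1, 1940 (53 left).
Nov has 30 days: +30 → Dec 1, 1940 (23 left).
+23 → Dec 24, 1940.

December 24, 1940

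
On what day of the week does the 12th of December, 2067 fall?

Monday

January 1, 2067 is a Saturday.
Jan 1, 2067 → Feb 1, 2067: 31 days (January has 31).
Feb 1, 2067 → Mar 1, 2067: 28 days (February has 28).
Mar 1, 2067 → Apr 1, 2067: 31 days (March has 31).
Apr 1, 2067 → May 1, 2067: 30 days (April has 30).
May 1, 2067 → Jun 1, 2067: 31 days (May has 31).
Jun 1, 2067 → Jul 1, 2067: 30 days (June has 30).
Jul 1, 2067 → Aug 1, 2067: 31 days (July has 31).
Aug 1, 2067 → Sep 1, 2067: 31 days (August has 31).
Sep 1, 2067 → Oct 1, 2067: 30 days (September has 30).
Oct 1, 2067 → Nov 1, 2067: 31 days (October has 31).
Nov 1, 2067 → Dec 1, 2067: 30 days (November has 30).
Dec 1, 2067 → Dec 12, 2067: 11 days.
Total: 345 days.
345 mod 7 = 2, so Saturday + 2 = Monday.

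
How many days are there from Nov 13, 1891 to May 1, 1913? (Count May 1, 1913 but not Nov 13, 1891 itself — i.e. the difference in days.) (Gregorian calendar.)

Nov 13, 1891 → Nov 13, 1892: 366 days (Feb 29, 1892 is in that span).
Nov 13, 1892 → Nov 13, 1893: 365 days.
Nov 13, 1893 → Nov 13, 1894: 365 days.
Nov 13, 1894 → Nov 13, 1895: 365 days.
Nov 13, 1895 → Nov 13, 1896: 366 days (Feb 29, 1896 is in that span).
Nov 13, 1896 → Nov 13, 1897: 365 days.
Nov 13, 1897 → Nov 13, 1898: 365 days.
Nov 13, 1898 → Nov 13, 1899: 365 days.
Nov 13, 1899 → Nov 13, 1900: 365 days.
Nov 13, 1900 → Nov 13, 1901: 365 days.
Nov 13, 1901 → Nov 13, 1902: 365 days.
Nov 13, 1902 → Nov 13, 1903: 365 days.
Nov 13, 1903 → Nov 13, 1904: 366 days (Feb 29, 1904 is in that span).
Nov 13, 1904 → Nov 13, 1905: 365 days.
Nov 13, 1905 → Nov 13, 1906: 365 days.
Nov 13, 1906 → Nov 13, 1907: 365 days.
Nov 13, 1907 → Nov 13, 1908: 366 days (Feb 29, 1908 is in that span).
Nov 13, 1908 → Nov 13, 1909: 365 days.
Nov 13, 1909 → Nov 13, 1910: 365 days.
Nov 13, 1910 → Nov 13, 1911: 365 days.
Nov 13, 1911 → Nov 13, 1912: 366 days (Feb 29, 1912 is in that span).
Nov 13, 1912 → Dec 13, 1912: 30 days (November has 30).
Dec 13, 1912 → Jan 13, 1913: 31 days (December has 31).
Jan 13, 1913 → Feb 13, 1913: 31 days (January has 31).
Feb 13, 1913 → Mar 13, 1913: 28 days (February has 28).
Mar 13, 1913 → Apr 13, 1913: 31 days (March has 31).
Apr 13, 1913 → May 1, 1913: 18 days.
Total: 7839 days.

7839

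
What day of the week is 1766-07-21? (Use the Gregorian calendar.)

Doomsday rule: the anchor day for the 1700s is Sunday. For year 66: 66÷12 = 5 r 6, and 6÷4 = 1, so 5+6+1 = 12.
Sunday + 12 ≡ Friday — that's 1766's doomsday.
In July the doomsday date is Jul 11.
Jul 21 is 10 days after Jul 11; 10 mod 7 = 3, so Friday + 3 = Monday.

Monday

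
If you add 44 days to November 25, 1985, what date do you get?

January 8, 1986

Nov has 30 days: +6 → Dec 1, 1985 (38 left).
Dec has 31 days: +31 → Jan 1, 1986 (7 left).
+7 → Jan 8, 1986.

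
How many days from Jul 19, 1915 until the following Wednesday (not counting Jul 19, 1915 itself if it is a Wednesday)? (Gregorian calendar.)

Jul 19, 1915 is a Monday.
From Monday to the next Wednesday is 2 days.

2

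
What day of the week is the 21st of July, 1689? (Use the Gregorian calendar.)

Doomsday rule: the anchor day for the 1600s is Tuesday. For year 89: 89÷12 = 7 r 5, and 5÷4 = 1, so 7+5+1 = 13.
Tuesday + 13 ≡ Monday — that's 1689's doomsday.
In July the doomsday date is Jul 11.
Jul 21 is 10 days after Jul 11; 10 mod 7 = 3, so Monday + 3 = Thursday.

Thursday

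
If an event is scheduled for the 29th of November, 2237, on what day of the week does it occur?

Wednesday

Doomsday rule: the anchor day for the 2200s is Friday. For year 37: 37÷12 = 3 r 1, and 1÷4 = 0, so 3+1+0 = 4.
Friday + 4 ≡ Tuesday — that's 2237's doomsday.
In November the doomsday date is Nov 7.
Nov 29 is 22 days after Nov 7; 22 mod 7 = 1, so Tuesday + 1 = Wednesday.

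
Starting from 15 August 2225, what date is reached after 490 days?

December 18, 2226

+365 (one year) → Aug 15, 2226 (125 left).
Aug has 31 days: +17 → Sep 1, 2226 (108 left).
Sep has 30 days: +30 → Oct 1, 2226 (78 left).
Oct has 31 days: +31 → Nov 1, 2226 (47 left).
Nov has 30 days: +30 → Dec 1, 2226 (17 left).
+17 → Dec 18, 2226.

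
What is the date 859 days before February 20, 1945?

−366 (one year; includes Feb 29, 1944) → Feb 20, 1944 (493 left).
−365 (one year) → Feb 20, 1943 (128 left).
−20 → Jan 31, 1943 (end of Jan, 31 days; 108 left).
−31 → Dec 31, 1942 (end of Dec, 31 days; 77 left).
−31 → Nov 30, 1942 (end of Nov, 30 days; 46 left).
−30 → Oct 31, 1942 (end of Oct, 31 days; 16 left).
−16 → Oct 15, 1942.

October 15, 1942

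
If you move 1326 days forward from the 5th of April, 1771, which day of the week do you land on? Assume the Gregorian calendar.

First find the weekday of Apr 5, 1771. Doomsday rule: the anchor day for the 1700s is Sunday. For year 71: 71÷12 = 5 r 11, and 11÷4 = 2, so 5+11+2 = 18.
Sunday + 18 ≡ Thursday — that's 1771's doomsday.
In April the doomsday date is Apr 4.
Apr 5 is 1 day after Apr 4; 1 mod 7 = 1, so Thursday + 1 = Friday.
1326 mod 7 = 3, so 1326 days after a Friday is Friday + 3 = Monday.

Monday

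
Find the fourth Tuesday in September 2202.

September 1, 2202 is a Wednesday.
The first Tuesday is therefore September 7 (6 days later).
The fourth Tuesday is 7 + 3×7 = September 28.

September 28, 2202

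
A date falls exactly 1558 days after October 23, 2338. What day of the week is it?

Thursday

Oct 23, 2338 is a Sunday.
1558 mod 7 = 4, so 1558 days after a Sunday is Sunday + 4 = Thursday.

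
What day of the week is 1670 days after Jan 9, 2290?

Monday

Jan 9, 2290 is a Thursday.
1670 mod 7 = 4, so 1670 days after a Thursday is Thursday + 4 = Monday.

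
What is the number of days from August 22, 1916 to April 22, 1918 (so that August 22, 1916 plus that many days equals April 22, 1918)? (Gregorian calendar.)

608

Aug 22, 1916 → Aug 22, 1917: 365 days.
Aug 22, 1917 → Sep 22, 1917: 31 days (August has 31).
Sep 22, 1917 → Oct 22, 1917: 30 days (September has 30).
Oct 22, 1917 → Nov 22, 1917: 31 days (October has 31).
Nov 22, 1917 → Dec 22, 1917: 30 days (November has 30).
Dec 22, 1917 → Jan 22, 1918: 31 days (December has 31).
Jan 22, 1918 → Feb 22, 1918: 31 days (January has 31).
Feb 22, 1918 → Mar 22, 1918: 28 days (February has 28).
Mar 22, 1918 → Apr 22, 1918: 31 days.
Total: 608 days.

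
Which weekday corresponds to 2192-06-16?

Doomsday rule: the anchor day for the 2100s is Sunday. For year 92: 92÷12 = 7 r 8, and 8÷4 = 2, so 7+8+2 = 17.
Sunday + 17 ≡ Wednesday — that's 2192's doomsday.
In June the doomsday date is Jun 6.
Jun 16 is 10 days after Jun 6; 10 mod 7 = 3, so Wednesday + 3 = Saturday.

Saturday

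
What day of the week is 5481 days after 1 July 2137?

Jul 1, 2137 is a Monday.
5481 mod 7 = 0, so 5481 days after a Monday is Monday + 0 = Monday.

Monday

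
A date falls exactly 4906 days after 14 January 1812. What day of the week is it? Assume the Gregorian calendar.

Monday

First find the weekday of Jan 14, 1812. Doomsday rule: the anchor day for the 1800s is Friday. For year 12: 12÷12 = 1 r 0, and 0÷4 = 0, so 1+0+0 = 1.
Friday + 1 ≡ Saturday — that's 1812's doomsday.
In January the doomsday date is Jan 4 (1812 is a leap year (divisible by 4)).
Jan 14 is 10 days after Jan 4; 10 mod 7 = 3, so Saturday + 3 = Tuesday.
4906 mod 7 = 6, so 4906 days after a Tuesday is Tuesday + 6 = Monday.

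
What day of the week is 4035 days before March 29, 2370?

Thursday

First find the weekday of Mar 29, 2370. Doomsday rule: the anchor day for the 2300s is Wednesday. For year 70: 70÷12 = 5 r 10, and 10÷4 = 2, so 5+10+2 = 17.
Wednesday + 17 ≡ Saturday — that's 2370's doomsday.
In March the doomsday date is Mar 14.
Mar 29 is 15 days after Mar 14; 15 mod 7 = 1, so Saturday + 1 = Sunday.
4035 mod 7 = 3, so 4035 days before a Sunday is Sunday − 3 = Thursday.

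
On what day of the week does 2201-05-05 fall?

Doomsday rule: the anchor day for the 2200s is Friday. For year 01: 1÷12 = 0 r 1, and 1÷4 = 0, so 0+1+0 = 1.
Friday + 1 ≡ Saturday — that's 2201's doomsday.
In May the doomsday date is May 9.
May 5 is 4 days before May 9; 4 mod 7 = 4, so Saturday − 4 = Tuesday.

Tuesday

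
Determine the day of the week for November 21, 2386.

Doomsday rule: the anchor day for the 2300s is Wednesday. For year 86: 86÷12 = 7 r 2, and 2÷4 = 0, so 7+2+0 = 9.
Wednesday + 9 ≡ Friday — that's 2386's doomsday.
In November the doomsday date is Nov 7.
Nov 21 is 14 days after Nov 7; 14 mod 7 = 0, so Friday + 0 = Friday.

Friday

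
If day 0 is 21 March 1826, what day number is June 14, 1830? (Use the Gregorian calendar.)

1546

Mar 21, 1826 → Mar 21, 1827: 365 days.
Mar 21, 1827 → Mar 21, 1828: 366 days (Feb 29, 1828 is in that span).
Mar 21, 1828 → Mar 21, 1829: 365 days.
Mar 21, 1829 → Mar 21, 1830: 365 days.
Mar 21, 1830 → Apr 21, 1830: 31 days (March has 31).
Apr 21, 1830 → May 21, 1830: 30 days (April has 30).
May 21, 1830 → Jun 14, 1830: 24 days.
Total: 1546 days.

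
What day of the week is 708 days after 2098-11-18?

Nov 18, 2098 is a Tuesday.
708 mod 7 = 1, so 708 days after a Tuesday is Tuesday + 1 = Wednesday.

Wednesday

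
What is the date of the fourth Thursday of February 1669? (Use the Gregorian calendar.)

February 1, 1669 is a Friday.
The first Thursday is therefore February 7 (6 days later).
The fourth Thursday is 7 + 3×7 = February 28.

February 28, 1669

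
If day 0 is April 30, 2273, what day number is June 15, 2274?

Apr 30, 2273 → Apr 30, 2274: 365 days.
Apr 30, 2274 → May 30, 2274: 30 days (April has 30).
May 30, 2274 → Jun 15, 2274: 16 days.
Total: 411 days.

411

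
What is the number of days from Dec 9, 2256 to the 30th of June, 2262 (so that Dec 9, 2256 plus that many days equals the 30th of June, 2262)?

Dec 9, 2256 → Dec 9, 2257: 365 days.
Dec 9, 2257 → Dec 9, 2258: 365 days.
Dec 9, 2258 → Dec 9, 2259: 365 days.
Dec 9, 2259 → Dec 9, 2260: 366 days (Feb 29, 2260 is in that span).
Dec 9, 2260 → Dec 9, 2261: 365 days.
Dec 9, 2261 → Jan 9, 2262: 31 days (December has 31).
Jan 9, 2262 → Feb 9, 2262: 31 days (January has 31).
Feb 9, 2262 → Mar 9, 2262: 28 days (February has 28).
Mar 9, 2262 → Apr 9, 2262: 31 days (March has 31).
Apr 9, 2262 → May 9, 2262: 30 days (April has 30).
May 9, 2262 → Jun 9, 2262: 31 days (May has 31).
Jun 9, 2262 → Jun 30, 2262: 21 days.
Total: 2029 days.

2029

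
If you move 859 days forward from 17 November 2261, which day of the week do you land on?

First find the weekday of Nov 17, 2261. Doomsday rule: the anchor day for the 2200s is Friday. For year 61: 61÷12 = 5 r 1, and 1÷4 = 0, so 5+1+0 = 6.
Friday + 6 ≡ Thursday — that's 2261's doomsday.
In November the doomsday date is Nov 7.
Nov 17 is 10 days after Nov 7; 10 mod 7 = 3, so Thursday + 3 = Sunday.
859 mod 7 = 5, so 859 days after a Sunday is Sunday + 5 = Friday.

Friday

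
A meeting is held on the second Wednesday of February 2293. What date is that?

February 8, 2293

February 1, 2293 is a Wednesday.
The first Wednesday is therefore February 1 (same day).
The second Wednesday is 1 + 1×7 = February 8.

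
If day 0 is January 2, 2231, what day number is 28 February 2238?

Jan 2, 2231 → Jan 2, 2232: 365 days.
Jan 2, 2232 → Jan 2, 2233: 366 days (Feb 29, 2232 is in that span).
Jan 2, 2233 → Jan 2, 2234: 365 days.
Jan 2, 2234 → Jan 2, 2235: 365 days.
Jan 2, 2235 → Jan 2, 2236: 365 days.
Jan 2, 2236 → Jan 2, 2237: 366 days (Feb 29, 2236 is in that span).
Jan 2, 2237 → Jan 2, 2238: 365 days.
Jan 2, 2238 → Feb 2, 2238: 31 days (January has 31).
Feb 2, 2238 → Feb 28, 2238: 26 days.
Total: 2614 days.

2614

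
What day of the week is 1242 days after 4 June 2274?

Sunday

First find the weekday of Jun 4, 2274. Doomsday rule: the anchor day for the 2200s is Friday. For year 74: 74÷12 = 6 r 2, and 2÷4 = 0, so 6+2+0 = 8.
Friday + 8 ≡ Saturday — that's 2274's doomsday.
In June the doomsday date is Jun 6.
Jun 4 is 2 days before Jun 6; 2 mod 7 = 2, so Saturday − 2 = Thursday.
1242 mod 7 = 3, so 1242 days after a Thursday is Thursday + 3 = Sunday.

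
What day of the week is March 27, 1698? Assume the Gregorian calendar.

Thursday

Doomsday rule: the anchor day for the 1600s is Tuesday. For year 98: 98÷12 = 8 r 2, and 2÷4 = 0, so 8+2+0 = 10.
Tuesday + 10 ≡ Friday — that's 1698's doomsday.
In March the doomsday date is Mar 14.
Mar 27 is 13 days after Mar 14; 13 mod 7 = 6, so Friday + 6 = Thursday.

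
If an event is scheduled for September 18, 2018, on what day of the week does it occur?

Tuesday

January 1, 2018 is a Monday.
Jan 1, 2018 → Feb 1, 2018: 31 days (January has 31).
Feb 1, 2018 → Mar 1, 2018: 28 days (February has 28).
Mar 1, 2018 → Apr 1, 2018: 31 days (March has 31).
Apr 1, 2018 → May 1, 2018: 30 days (April has 30).
May 1, 2018 → Jun 1, 2018: 31 days (May has 31).
Jun 1, 2018 → Jul 1, 2018: 30 days (June has 30).
Jul 1, 2018 → Aug 1, 2018: 31 days (July has 31).
Aug 1, 2018 → Sep 1, 2018: 31 days (August has 31).
Sep 1, 2018 → Sep 18, 2018: 17 days.
Total: 260 days.
260 mod 7 = 1, so Monday + 1 = Tuesday.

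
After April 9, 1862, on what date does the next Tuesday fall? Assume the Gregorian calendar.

April 15, 1862

Apr 9, 1862 is a Wednesday.
From Wednesday to the next Tuesday is 6 days.
Apr 9, 1862 + 6 = Apr 15, 1862.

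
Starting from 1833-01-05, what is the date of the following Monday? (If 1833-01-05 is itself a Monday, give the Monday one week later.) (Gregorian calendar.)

Jan 5, 1833 is a Saturday.
From Saturday to the next Monday is 2 days.
Jan 5, 1833 + 2 = Jan 7, 1833.

January 7, 1833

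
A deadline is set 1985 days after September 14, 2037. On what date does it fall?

February 20, 2043

+365 (one year) → Sep 14, 2038 (1620 left).
+365 (one year) → Sep 14, 2039 (1255 left).
+366 (one year; includes Feb 29, 2040) → Sep 14, 2040 (889 left).
+365 (one year) → Sep 14, 2041 (524 left).
+365 (one year) → Sep 14, 2042 (159 left).
Sep has 30 days: +17 → Oct 1, 2042 (142 left).
Oct has 31 days: +31 → Nov 1, 2042 (111 left).
Nov has 30 days: +30 → Dec 1, 2042 (81 left).
Dec has 31 days: +31 → Jan 1, 2043 (50 left).
Jan has 31 days: +31 → Feb 1, 2043 (19 left).
+19 → Feb 20, 2043.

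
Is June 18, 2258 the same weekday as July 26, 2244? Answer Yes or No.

From Jul 26, 2244 to Jun 18, 2258 is 5075 days.
5075 mod 7 = 0, so they are the same weekday.
(Jul 26, 2244 is a Friday; Jun 18, 2258 is a Friday.)

Yes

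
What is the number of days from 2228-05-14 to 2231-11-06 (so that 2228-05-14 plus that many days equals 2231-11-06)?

1271

May 14, 2228 → May 14, 2229: 365 days.
May 14, 2229 → May 14, 2230: 365 days.
May 14, 2230 → May 14, 2231: 365 days.
May 14, 2231 → Jun 14, 2231: 31 days (May has 31).
Jun 14, 2231 → Jul 14, 2231: 30 days (June has 30).
Jul 14, 2231 → Aug 14, 2231: 31 days (July has 31).
Aug 14, 2231 → Sep 14, 2231: 31 days (August has 31).
Sep 14, 2231 → Oct 14, 2231: 30 days (September has 30).
Oct 14, 2231 → Nov 6, 2231: 23 days.
Total: 1271 days.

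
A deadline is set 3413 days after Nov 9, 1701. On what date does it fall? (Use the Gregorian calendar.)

+365 (one year) → Nov 9, 1702 (3048 left).
+365 (one year) → Nov 9, 1703 (2683 left).
+366 (one year; includes Feb 29, 1704) → Nov 9, 1704 (2317 left).
+365 (one year) → Nov 9, 1705 (1952 left).
+365 (one year) → Nov 9, 1706 (1587 left).
+365 (one year) → Nov 9, 1707 (1222 left).
+366 (one year; includes Feb 29, 1708) → Nov 9, 1708 (856 left).
+365 (one year) → Nov 9, 1709 (491 left).
+365 (one year) → Nov 9, 1710 (126 left).
Nov has 30 days: +22 → Dec 1, 1710 (104 left).
Dec has 31 days: +31 → Jan 1, 1711 (73 left).
Jan has 31 days: +31 → Feb 1, 1711 (42 left).
Feb has 28 days: +28 → Mar 1, 1711 (14 left).
+14 → Mar 15, 1711.

March 15, 1711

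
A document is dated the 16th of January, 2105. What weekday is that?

Friday

Doomsday rule: the anchor day for the 2100s is Sunday. For year 05: 5÷12 = 0 r 5, and 5÷4 = 1, so 0+5+1 = 6.
Sunday + 6 ≡ Saturday — that's 2105's doomsday.
In January the doomsday date is Jan 3 (2105 is not a leap year).
Jan 16 is 13 days after Jan 3; 13 mod 7 = 6, so Saturday + 6 = Friday.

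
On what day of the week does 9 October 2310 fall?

Sunday

Doomsday rule: the anchor day for the 2300s is Wednesday. For year 10: 10÷12 = 0 r 10, and 10÷4 = 2, so 0+10+2 = 12.
Wednesday + 12 ≡ Monday — that's 2310's doomsday.
In October the doomsday date is Oct 10.
Oct 9 is 1 day before Oct 10; 1 mod 7 = 1, so Monday − 1 = Sunday.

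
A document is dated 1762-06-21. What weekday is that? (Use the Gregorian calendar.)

Monday

Doomsday rule: the anchor day for the 1700s is Sunday. For year 62: 62÷12 = 5 r 2, and 2÷4 = 0, so 5+2+0 = 7.
Sunday + 7 ≡ Sunday — that's 1762's doomsday.
In June the doomsday date is Jun 6.
Jun 21 is 15 days after Jun 6; 15 mod 7 = 1, so Sunday + 1 = Monday.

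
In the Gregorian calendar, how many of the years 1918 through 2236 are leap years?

Multiples of 4 in [1918,2236]: 80.
Of those, multiples of 100: 3 (not leap unless ÷400).
Multiples of 400: 1.
Leap years = 80 − 3 + 1 = 78.

78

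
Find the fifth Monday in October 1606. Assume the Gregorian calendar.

October 1, 1606 is a Sunday.
The first Monday is therefore October 2 (1 days later).
The fifth Monday is 2 + 4×7 = October 30.

October 30, 1606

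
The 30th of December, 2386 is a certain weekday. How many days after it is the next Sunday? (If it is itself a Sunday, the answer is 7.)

5

Dec 30, 2386 is a Tuesday.
From Tuesday to the next Sunday is 5 days.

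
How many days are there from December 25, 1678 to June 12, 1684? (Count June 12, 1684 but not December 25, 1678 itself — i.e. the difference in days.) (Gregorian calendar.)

Dec 25, 1678 → Dec 25, 1679: 365 days.
Dec 25, 1679 → Dec 25, 1680: 366 days (Feb 29, 1680 is in that span).
Dec 25, 1680 → Dec 25, 1681: 365 days.
Dec 25, 1681 → Dec 25, 1682: 365 days.
Dec 25, 1682 → Dec 25, 1683: 365 days.
Dec 25, 1683 → Jan 25, 1684: 31 days (December has 31).
Jan 25, 1684 → Feb 25, 1684: 31 days (January has 31).
Feb 25, 1684 → Mar 25, 1684: 29 days (February has 29).
Mar 25, 1684 → Apr 25, 1684: 31 days (March has 31).
Apr 25, 1684 → May 25, 1684: 30 days (April has 30).
May 25, 1684 → Jun 12, 1684: 18 days.
Total: 1996 days.

1996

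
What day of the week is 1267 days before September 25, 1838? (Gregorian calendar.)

Tuesday

Sep 25, 1838 is a Tuesday.
1267 mod 7 = 0, so 1267 days before a Tuesday is Tuesday − 0 = Tuesday.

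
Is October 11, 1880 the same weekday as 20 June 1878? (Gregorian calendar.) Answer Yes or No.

From Jun 20, 1878 to Oct 11, 1880 is 844 days.
844 mod 7 = 4, so they are different weekdays.
(Jun 20, 1878 is a Thursday; Oct 11, 1880 is a Monday.)

No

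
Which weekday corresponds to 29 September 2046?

Saturday

January 1, 2046 is a Monday.
Jan 1, 2046 → Feb 1, 2046: 31 days (January has 31).
Feb 1, 2046 → Mar 1, 2046: 28 days (February has 28).
Mar 1, 2046 → Apr 1, 2046: 31 days (March has 31).
Apr 1, 2046 → May 1, 2046: 30 days (April has 30).
May 1, 2046 → Jun 1, 2046: 31 days (May has 31).
Jun 1, 2046 → Jul 1, 2046: 30 days (June has 30).
Jul 1, 2046 → Aug 1, 2046: 31 days (July has 31).
Aug 1, 2046 → Sep 1, 2046: 31 days (August has 31).
Sep 1, 2046 → Sep 29, 2046: 28 days.
Total: 271 days.
271 mod 7 = 5, so Monday + 5 = Saturday.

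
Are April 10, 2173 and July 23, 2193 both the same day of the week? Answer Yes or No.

No

From Apr 10, 2173 to Jul 23, 2193 is 7409 days.
7409 mod 7 = 3, so they are different weekdays.
(Apr 10, 2173 is a Saturday; Jul 23, 2193 is a Tuesday.)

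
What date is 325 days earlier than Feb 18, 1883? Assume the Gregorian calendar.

−18 → Jan 31, 1883 (end of Jan, 31 days; 307 left).
−31 → Dec 31, 1882 (end of Dec, 31 days; 276 left).
−31 → Nov 30, 1882 (end of Nov, 30 days; 245 left).
−30 → Oct 31, 1882 (end of Oct, 31 days; 215 left).
−31 → Sep 30, 1882 (end of Sep, 30 days; 184 left).
−30 → Aug 31, 1882 (end of Aug, 31 days; 154 left).
−31 → Jul 31, 1882 (end of Jul, 31 days; 123 left).
−31 → Jun 30, 1882 (end of Jun, 30 days; 92 left).
−30 → May 31, 1882 (end of May, 31 days; 62 left).
−31 → Apr 30, 1882 (end of Apr, 30 days; 31 left).
−30 → Mar 31, 1882 (end of Mar, 31 days; 1 left).
−1 → Mar 30, 1882.

March 30, 1882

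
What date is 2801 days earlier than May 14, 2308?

September 12, 2300

−366 (one year; includes Feb 29, 2308) → May 14, 2307 (2435 left).
−365 (one year) → May 14, 2306 (2070 left).
−365 (one year) → May 14, 2305 (1705 left).
−365 (one year) → May 14, 2304 (1340 left).
−366 (one year; includes Feb 29, 2304) → May 14, 2303 (974 left).
−365 (one year) → May 14, 2302 (609 left).
−365 (one year) → May 14, 2301 (244 left).
−14 → Apr 30, 2301 (end of Apr, 30 days; 230 left).
−30 → Mar 31, 2301 (end of Mar, 31 days; 200 left).
−31 → Feb 28, 2301 (end of Feb, 28 days; 169 left).
−28 → Jan 31, 2301 (end of Jan, 31 days; 141 left).
−31 → Dec 31, 2300 (end of Dec, 31 days; 110 left).
−31 → Nov 30, 2300 (end of Nov, 30 days; 79 left).
−30 → Oct 31, 2300 (end of Oct, 31 days; 49 left).
−31 → Sep 30, 2300 (end of Sep, 30 days; 18 left).
−18 → Sep 12, 2300.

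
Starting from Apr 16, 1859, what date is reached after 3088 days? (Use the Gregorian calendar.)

+366 (one year; includes Feb 29, 1860) → Apr 16, 1860 (2722 left).
+365 (one year) → Apr 16, 1861 (2357 left).
+365 (one year) → Apr 16, 1862 (1992 left).
+365 (one year) → Apr 16, 1863 (1627 left).
+366 (one year; includes Feb 29, 1864) → Apr 16, 1864 (1261 left).
+365 (one year) → Apr 16, 1865 (896 left).
+365 (one year) → Apr 16, 1866 (531 left).
+365 (one year) → Apr 16, 1867 (166 left).
Apr has 30 days: +15 → May 1, 1867 (151 left).
May has 31 days: +31 → Jun 1, 1867 (120 left).
Jun has 30 days: +30 → Jul 1, 1867 (90 left).
Jul has 31 days: +31 → Aug 1, 1867 (59 left).
Aug has 31 days: +31 → Sep 1, 1867 (28 left).
+28 → Sep 29, 1867.

September 29, 1867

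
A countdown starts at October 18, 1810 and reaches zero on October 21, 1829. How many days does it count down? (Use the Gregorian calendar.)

Oct 18, 1810 → Oct 18, 1811: 365 days.
Oct 18, 1811 → Oct 18, 1812: 366 days (Feb 29, 1812 is in that span).
Oct 18, 1812 → Oct 18, 1813: 365 days.
Oct 18, 1813 → Oct 18, 1814: 365 days.
Oct 18, 1814 → Oct 18, 1815: 365 days.
Oct 18, 1815 → Oct 18, 1816: 366 days (Feb 29, 1816 is in that span).
Oct 18, 1816 → Oct 18, 1817: 365 days.
Oct 18, 1817 → Oct 18, 1818: 365 days.
Oct 18, 1818 → Oct 18, 1819: 365 days.
Oct 18, 1819 → Oct 18, 1820: 366 days (Feb 29, 1820 is in that span).
Oct 18, 1820 → Oct 18, 1821: 365 days.
Oct 18, 1821 → Oct 18, 1822: 365 days.
Oct 18, 1822 → Oct 18, 1823: 365 days.
Oct 18, 1823 → Oct 18, 1824: 366 days (Feb 29, 1824 is in that span).
Oct 18, 1824 → Oct 18, 1825: 365 days.
Oct 18, 1825 → Oct 18, 1826: 365 days.
Oct 18, 1826 → Oct 18, 1827: 365 days.
Oct 18, 1827 → Oct 18, 1828: 366 days (Feb 29, 1828 is in that span).
Oct 18, 1828 → Nov 18, 1828: 31 days (October has 31).
Nov 18, 1828 → Dec 18, 1828: 30 days (November has 30).
Dec 18, 1828 → Jan 18, 1829: 31 days (December has 31).
Jan 18, 1829 → Feb 18, 1829: 31 days (January has 31).
Feb 18, 1829 → Mar 18, 1829: 28 days (February has 28).
Mar 18, 1829 → Apr 18, 1829: 31 days (March has 31).
Apr 18, 1829 → May 18, 1829: 30 days (April has 30).
May 18, 1829 → Jun 18, 1829: 31 days (May has 31).
Jun 18, 1829 → Jul 18, 1829: 30 days (June has 30).
Jul 18, 1829 → Aug 18, 1829: 31 days (July has 31).
Aug 18, 1829 → Sep 18, 1829: 31 days (August has 31).
Sep 18, 1829 → Oct 18, 1829: 30 days (September has 30).
Oct 18, 1829 → Oct 21, 1829: 3 days.
Total: 6943 days.

6943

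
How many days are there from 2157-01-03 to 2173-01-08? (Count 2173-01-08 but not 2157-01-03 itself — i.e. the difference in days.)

5849

Jan 3, 2157 → Jan 3, 2158: 365 days.
Jan 3, 2158 → Jan 3, 2159: 365 days.
Jan 3, 2159 → Jan 3, 2160: 365 days.
Jan 3, 2160 → Jan 3, 2161: 366 days (Feb 29, 2160 is in that span).
Jan 3, 2161 → Jan 3, 2162: 365 days.
Jan 3, 2162 → Jan 3, 2163: 365 days.
Jan 3, 2163 → Jan 3, 2164: 365 days.
Jan 3, 2164 → Jan 3, 2165: 366 days (Feb 29, 2164 is in that span).
Jan 3, 2165 → Jan 3, 2166: 365 days.
Jan 3, 2166 → Jan 3, 2167: 365 days.
Jan 3, 2167 → Jan 3, 2168: 365 days.
Jan 3, 2168 → Jan 3, 2169: 366 days (Feb 29, 2168 is in that span).
Jan 3, 2169 → Jan 3, 2170: 365 days.
Jan 3, 2170 → Jan 3, 2171: 365 days.
Jan 3, 2171 → Jan 3, 2172: 365 days.
Jan 3, 2172 → Feb 3, 2172: 31 days (January has 31).
Feb 3, 2172 → Mar 3, 2172: 29 days (February has 29).
Mar 3, 2172 → Apr 3, 2172: 31 days (March has 31).
Apr 3, 2172 → May 3, 2172: 30 days (April has 30).
May 3, 2172 → Jun 3, 2172: 31 days (May has 31).
Jun 3, 2172 → Jul 3, 2172: 30 days (June has 30).
Jul 3, 2172 → Aug 3, 2172: 31 days (July has 31).
Aug 3, 2172 → Sep 3, 2172: 31 days (August has 31).
Sep 3, 2172 → Oct 3, 2172: 30 days (September has 30).
Oct 3, 2172 → Nov 3, 2172: 31 days (October has 31).
Nov 3, 2172 → Dec 3, 2172: 30 days (November has 30).
Dec 3, 2172 → Jan 3, 2173: 31 days (December has 31).
Jan 3, 2173 → Jan 8, 2173: 5 days.
Total: 5849 days.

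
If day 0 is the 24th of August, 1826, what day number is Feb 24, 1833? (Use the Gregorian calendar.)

2376

Aug 24, 1826 → Aug 24, 1827: 365 days.
Aug 24, 1827 → Aug 24, 1828: 366 days (Feb 29, 1828 is in that span).
Aug 24, 1828 → Aug 24, 1829: 365 days.
Aug 24, 1829 → Aug 24, 1830: 365 days.
Aug 24, 1830 → Aug 24, 1831: 365 days.
Aug 24, 1831 → Aug 24, 1832: 366 days (Feb 29, 1832 is in that span).
Aug 24, 1832 → Sep 24, 1832: 31 days (August has 31).
Sep 24, 1832 → Oct 24, 1832: 30 days (September has 30).
Oct 24, 1832 → Nov 24, 1832: 31 days (October has 31).
Nov 24, 1832 → Dec 24, 1832: 30 days (November has 30).
Dec 24, 1832 → Jan 24, 1833: 31 days (December has 31).
Jan 24, 1833 → Feb 24, 1833: 31 days.
Total: 2376 days.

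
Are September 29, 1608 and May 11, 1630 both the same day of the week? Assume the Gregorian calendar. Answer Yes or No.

No

From Sep 29, 1608 to May 11, 1630 is 7894 days.
7894 mod 7 = 5, so they are different weekdays.
(Sep 29, 1608 is a Monday; May 11, 1630 is a Saturday.)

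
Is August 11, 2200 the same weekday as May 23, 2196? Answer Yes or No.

From May 23, 2196 to Aug 11, 2200 is 1540 days.
1540 mod 7 = 0, so they are the same weekday.
(May 23, 2196 is a Monday; Aug 11, 2200 is a Monday.)

Yes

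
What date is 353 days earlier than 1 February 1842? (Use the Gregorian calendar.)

−1 → Jan 31, 1842 (end of Jan, 31 days; 352 left).
−31 → Dec 31, 1841 (end of Dec, 31 days; 321 left).
−31 → Nov 30, 1841 (end of Nov, 30 days; 290 left).
−30 → Oct 31, 1841 (end of Oct, 31 days; 260 left).
−31 → Sep 30, 1841 (end of Sep, 30 days; 229 left).
−30 → Aug 31, 1841 (end of Aug, 31 days; 199 left).
−31 → Jul 31, 1841 (end of Jul, 31 days; 168 left).
−31 → Jun 30, 1841 (end of Jun, 30 days; 137 left).
−30 → May 31, 1841 (end of May, 31 days; 107 left).
−31 → Apr 30, 1841 (end of Apr, 30 days; 76 left).
−30 → Mar 31, 1841 (end of Mar, 31 days; 46 left).
−31 → Feb 28, 1841 (end of Feb, 28 days; 15 left).
−15 → Feb 13, 1841.

February 13, 1841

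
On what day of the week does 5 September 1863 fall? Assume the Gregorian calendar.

Saturday

January 1, 1863 is a Thursday.
Jan 1, 1863 → Feb 1, 1863: 31 days (January has 31).
Feb 1, 1863 → Mar 1, 1863: 28 days (February has 28).
Mar 1, 1863 → Apr 1, 1863: 31 days (March has 31).
Apr 1, 1863 → May 1, 1863: 30 days (April has 30).
May 1, 1863 → Jun 1, 1863: 31 days (May has 31).
Jun 1, 1863 → Jul 1, 1863: 30 days (June has 30).
Jul 1, 1863 → Aug 1, 1863: 31 days (July has 31).
Aug 1, 1863 → Sep 1, 1863: 31 days (August has 31).
Sep 1, 1863 → Sep 5, 1863: 4 days.
Total: 247 days.
247 mod 7 = 2, so Thursday + 2 = Saturday.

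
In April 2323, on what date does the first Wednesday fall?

April 4, 2323

April 1, 2323 is a Sunday.
The first Wednesday is therefore April 4 (3 days later).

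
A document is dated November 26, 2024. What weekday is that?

Doomsday rule: the anchor day for the 2000s is Tuesday. For year 24: 24÷12 = 2 r 0, and 0÷4 = 0, so 2+0+0 = 2.
Tuesday + 2 ≡ Thursday — that's 2024's doomsday.
In November the doomsday date is Nov 7.
Nov 26 is 19 days after Nov 7; 19 mod 7 = 5, so Thursday + 5 = Tuesday.

Tuesday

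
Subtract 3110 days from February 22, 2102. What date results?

−365 (one year) → Feb 22, 2101 (2745 left).
−365 (one year) → Feb 22, 2100 (2380 left).
−365 (one year) → Feb 22, 2099 (2015 left).
−365 (one year) → Feb 22, 2098 (1650 left).
−365 (one year) → Feb 22, 2097 (1285 left).
−366 (one year; includes Feb 29, 2096) → Feb 22, 2096 (919 left).
−365 (one year) → Feb 22, 2095 (554 left).
−365 (one year) → Feb 22, 2094 (189 left).
−22 → Jan 31, 2094 (end of Jan, 31 days; 167 left).
−31 → Dec 31, 2093 (end of Dec, 31 days; 136 left).
−31 → Nov 30, 2093 (end of Nov, 30 days; 105 left).
−30 → Oct 31, 2093 (end of Oct, 31 days; 75 left).
−31 → Sep 30, 2093 (end of Sep, 30 days; 44 left).
−30 → Aug 31, 2093 (end of Aug, 31 days; 14 left).
−14 → Aug 17, 2093.

August 17, 2093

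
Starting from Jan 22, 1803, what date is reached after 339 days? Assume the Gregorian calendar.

Jan has 31 days: +10 → Feb 1, 1803 (329 left).
Feb has 28 days: +28 → Mar 1, 1803 (301 left).
Mar has 31 days: +31 → Apr 1, 1803 (270 left).
Apr has 30 days: +30 → May 1, 1803 (240 left).
May has 31 days: +31 → Jun 1, 1803 (209 left).
Jun has 30 days: +30 → Jul 1, 1803 (179 left).
Jul has 31 days: +31 → Aug 1, 1803 (148 left).
Aug has 31 days: +31 → Sep 1, 1803 (117 left).
Sep has 30 days: +30 → Oct 1, 1803 (87 left).
Oct has 31 days: +31 → Nov 1, 1803 (56 left).
Nov has 30 days: +30 → Dec 1, 1803 (26 left).
+26 → Dec 27, 1803.

December 27, 1803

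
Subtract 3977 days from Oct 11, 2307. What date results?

−365 (one year) → Oct 11, 2306 (3612 left).
−365 (one year) → Oct 11, 2305 (3247 left).
−365 (one year) → Oct 11, 2304 (2882 left).
−366 (one year; includes Feb 29, 2304) → Oct 11, 2303 (2516 left).
−365 (one year) → Oct 11, 2302 (2151 left).
−365 (one year) → Oct 11, 2301 (1786 left).
−365 (one year) → Oct 11, 2300 (1421 left).
−365 (one year) → Oct 11, 2299 (1056 left).
−365 (one year) → Oct 11, 2298 (691 left).
−365 (one year) → Oct 11, 2297 (326 left).
−11 → Sep 30, 2297 (end of Sep, 30 days; 315 left).
−30 → Aug 31, 2297 (end of Aug, 31 days; 285 left).
−31 → Jul 31, 2297 (end of Jul, 31 days; 254 left).
−31 → Jun 30, 2297 (end of Jun, 30 days; 223 left).
−30 → May 31, 2297 (end of May, 31 days; 193 left).
−31 → Apr 30, 2297 (end of Apr, 30 days; 162 left).
−30 → Mar 31, 2297 (end of Mar, 31 days; 132 left).
−31 → Feb 28, 2297 (end of Feb, 28 days; 101 left).
−28 → Jan 31, 2297 (end of Jan, 31 days; 73 left).
−31 → Dec 31, 2296 (end of Dec, 31 days; 42 left).
−31 → Nov 30, 2296 (end of Nov, 30 days; 11 left).
−11 → Nov 19, 2296.

November 19, 2296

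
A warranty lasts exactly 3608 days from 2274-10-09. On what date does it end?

+365 (one year) → Oct 9, 2275 (3243 left).
+366 (one year; includes Feb 29, 2276) → Oct 9, 2276 (2877 left).
+365 (one year) → Oct 9, 2277 (2512 left).
+365 (one year) → Oct 9, 2278 (2147 left).
+365 (one year) → Oct 9, 2279 (1782 left).
+366 (one year; includes Feb 29, 2280) → Oct 9, 2280 (1416 left).
+365 (one year) → Oct 9, 2281 (1051 left).
+365 (one year) → Oct 9, 2282 (686 left).
+365 (one year) → Oct 9, 2283 (321 left).
Oct has 31 days: +23 → Nov 1, 2283 (298 left).
Nov has 30 days: +30 → Dec 1, 2283 (268 left).
Dec has 31 days: +31 → Jan 1, 2284 (237 left).
Jan has 31 days: +31 → Feb 1, 2284 (206 left).
Feb has 29 days: +29 → Mar 1, 2284 (177 left).
Mar has 31 days: +31 → Apr 1, 2284 (146 left).
Apr has 30 days: +30 → May 1, 2284 (116 left).
May has 31 days: +31 → Jun 1, 2284 (85 left).
Jun has 30 days: +30 → Jul 1, 2284 (55 left).
Jul has 31 days: +31 → Aug 1, 2284 (24 left).
+24 → Aug 25, 2284.

August 25, 2284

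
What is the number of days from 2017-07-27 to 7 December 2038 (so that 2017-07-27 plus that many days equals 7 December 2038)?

Jul 27, 2017 → Jul 27, 2018: 365 days.
Jul 27, 2018 → Jul 27, 2019: 365 days.
Jul 27, 2019 → Jul 27, 2020: 366 days (Feb 29, 2020 is in that span).
Jul 27, 2020 → Jul 27, 2021: 365 days.
Jul 27, 2021 → Jul 27, 2022: 365 days.
Jul 27, 2022 → Jul 27, 2023: 365 days.
Jul 27, 2023 → Jul 27, 2024: 366 days (Feb 29, 2024 is in that span).
Jul 27, 2024 → Jul 27, 2025: 365 days.
Jul 27, 2025 → Jul 27, 2026: 365 days.
Jul 27, 2026 → Jul 27, 2027: 365 days.
Jul 27, 2027 → Jul 27, 2028: 366 days (Feb 29, 2028 is in that span).
Jul 27, 2028 → Jul 27, 2029: 365 days.
Jul 27, 2029 → Jul 27, 2030: 365 days.
Jul 27, 2030 → Jul 27, 2031: 365 days.
Jul 27, 2031 → Jul 27, 2032: 366 days (Feb 29, 2032 is in that span).
Jul 27, 2032 → Jul 27, 2033: 365 days.
Jul 27, 2033 → Jul 27, 2034: 365 days.
Jul 27, 2034 → Jul 27, 2035: 365 days.
Jul 27, 2035 → Jul 27, 2036: 366 days (Feb 29, 2036 is in that span).
Jul 27, 2036 → Jul 27, 2037: 365 days.
Jul 27, 2037 → Jul 27, 2038: 365 days.
Jul 27, 2038 → Aug 27, 2038: 31 days (July has 31).
Aug 27, 2038 → Sep 27, 2038: 31 days (August has 31).
Sep 27, 2038 → Oct 27, 2038: 30 days (September has 30).
Oct 27, 2038 → Nov 27, 2038: 31 days (October has 31).
Nov 27, 2038 → Dec 7, 2038: 10 days.
Total: 7803 days.

7803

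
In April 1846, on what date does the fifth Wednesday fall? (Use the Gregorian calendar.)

April 1, 1846 is a Wednesday.
The first Wednesday is therefore April 1 (same day).
The fifth Wednesday is 1 + 4×7 = April 29.

April 29, 1846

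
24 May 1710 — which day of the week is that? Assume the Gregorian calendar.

Saturday

Doomsday rule: the anchor day for the 1700s is Sunday. For year 10: 10÷12 = 0 r 10, and 10÷4 = 2, so 0+10+2 = 12.
Sunday + 12 ≡ Friday — that's 1710's doomsday.
In May the doomsday date is May 9.
May 24 is 15 days after May 9; 15 mod 7 = 1, so Friday + 1 = Saturday.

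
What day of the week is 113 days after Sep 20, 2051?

Thursday

First find the weekday of Sep 20, 2051. Doomsday rule: the anchor day for the 2000s is Tuesday. For year 51: 51÷12 = 4 r 3, and 3÷4 = 0, so 4+3+0 = 7.
Tuesday + 7 ≡ Tuesday — that's 2051's doomsday.
In September the doomsday date is Sep 5.
Sep 20 is 15 days after Sep 5; 15 mod 7 = 1, so Tuesday + 1 = Wednesday.
113 mod 7 = 1, so 113 days after a Wednesday is Wednesday + 1 = Thursday.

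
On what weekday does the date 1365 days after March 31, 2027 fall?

First find the weekday of Mar 31, 2027. Doomsday rule: the anchor day for the 2000s is Tuesday. For year 27: 27÷12 = 2 r 3, and 3÷4 = 0, so 2+3+0 = 5.
Tuesday + 5 ≡ Sunday — that's 2027's doomsday.
In March the doomsday date is Mar 14.
Mar 31 is 17 days after Mar 14; 17 mod 7 = 3, so Sunday + 3 = Wednesday.
1365 mod 7 = 0, so 1365 days after a Wednesday is Wednesday + 0 = Wednesday.

Wednesday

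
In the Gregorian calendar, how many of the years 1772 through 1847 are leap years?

18

Multiples of 4 in [1772,1847]: 19.
Of those, multiples of 100: 1 (not leap unless ÷400).
Multiples of 400: 0.
Leap years = 19 − 1 + 0 = 18.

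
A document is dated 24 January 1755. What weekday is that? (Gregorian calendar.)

Friday

Doomsday rule: the anchor day for the 1700s is Sunday. For year 55: 55÷12 = 4 r 7, and 7÷4 = 1, so 4+7+1 = 12.
Sunday + 12 ≡ Friday — that's 1755's doomsday.
In January the doomsday date is Jan 3 (1755 is not a leap year).
Jan 24 is 21 days after Jan 3; 21 mod 7 = 0, so Friday + 0 = Friday.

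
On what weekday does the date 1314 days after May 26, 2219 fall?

Monday

May 26, 2219 is a Wednesday.
1314 mod 7 = 5, so 1314 days after a Wednesday is Wednesday + 5 = Monday.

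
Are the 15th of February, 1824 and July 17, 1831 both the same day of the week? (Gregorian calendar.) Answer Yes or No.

Yes

From Feb 15, 1824 to Jul 17, 1831 is 2709 days.
2709 mod 7 = 0, so they are the same weekday.
(Feb 15, 1824 is a Sunday; Jul 17, 1831 is a Sunday.)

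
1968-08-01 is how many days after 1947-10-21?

Oct 21, 1947 → Oct 21, 1948: 366 days (Feb 29, 1948 is in that span).
Oct 21, 1948 → Oct 21, 1949: 365 days.
Oct 21, 1949 → Oct 21, 1950: 365 days.
Oct 21, 1950 → Oct 21, 1951: 365 days.
Oct 21, 1951 → Oct 21, 1952: 366 days (Feb 29, 1952 is in that span).
Oct 21, 1952 → Oct 21, 1953: 365 days.
Oct 21, 1953 → Oct 21, 1954: 365 days.
Oct 21, 1954 → Oct 21, 1955: 365 days.
Oct 21, 1955 → Oct 21, 1956: 366 days (Feb 29, 1956 is in that span).
Oct 21, 1956 → Oct 21, 1957: 365 days.
Oct 21, 1957 → Oct 21, 1958: 365 days.
Oct 21, 1958 → Oct 21, 1959: 365 days.
Oct 21, 1959 → Oct 21, 1960: 366 days (Feb 29, 1960 is in that span).
Oct 21, 1960 → Oct 21, 1961: 365 days.
Oct 21, 1961 → Oct 21, 1962: 365 days.
Oct 21, 1962 → Oct 21, 1963: 365 days.
Oct 21, 1963 → Oct 21, 1964: 366 days (Feb 29, 1964 is in that span).
Oct 21, 1964 → Oct 21, 1965: 365 days.
Oct 21, 1965 → Oct 21, 1966: 365 days.
Oct 21, 1966 → Oct 21, 1967: 365 days.
Oct 21, 1967 → Nov 21, 1967: 31 days (October has 31).
Nov 21, 1967 → Dec 21, 1967: 30 days (November has 30).
Dec 21, 1967 → Jan 21, 1968: 31 days (December has 31).
Jan 21, 1968 → Feb 21, 1968: 31 days (January has 31).
Feb 21, 1968 → Mar 21, 1968: 29 days (February has 29).
Mar 21, 1968 → Apr 21, 1968: 31 days (March has 31).
Apr 21, 1968 → May 21, 1968: 30 days (April has 30).
May 21, 1968 → Jun 21, 1968: 31 days (May has 31).
Jun 21, 1968 → Jul 21, 1968: 30 days (June has 30).
Jul 21, 1968 → Aug 1, 1968: 11 days.
Total: 7590 days.

7590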